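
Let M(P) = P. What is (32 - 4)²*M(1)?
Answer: 784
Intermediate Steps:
(32 - 4)²*M(1) = (32 - 4)²*1 = 28²*1 = 784*1 = 784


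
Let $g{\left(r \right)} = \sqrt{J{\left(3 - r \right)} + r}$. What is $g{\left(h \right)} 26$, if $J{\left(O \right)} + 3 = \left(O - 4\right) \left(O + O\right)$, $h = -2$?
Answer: $26 \sqrt{5} \approx 58.138$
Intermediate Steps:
$J{\left(O \right)} = -3 + 2 O \left(-4 + O\right)$ ($J{\left(O \right)} = -3 + \left(O - 4\right) \left(O + O\right) = -3 + \left(-4 + O\right) 2 O = -3 + 2 O \left(-4 + O\right)$)
$g{\left(r \right)} = \sqrt{-27 + 2 \left(3 - r\right)^{2} + 9 r}$ ($g{\left(r \right)} = \sqrt{\left(-3 - 8 \left(3 - r\right) + 2 \left(3 - r\right)^{2}\right) + r} = \sqrt{\left(-3 + \left(-24 + 8 r\right) + 2 \left(3 - r\right)^{2}\right) + r} = \sqrt{\left(-27 + 2 \left(3 - r\right)^{2} + 8 r\right) + r} = \sqrt{-27 + 2 \left(3 - r\right)^{2} + 9 r}$)
$g{\left(h \right)} 26 = \sqrt{-9 - -6 + 2 \left(-2\right)^{2}} \cdot 26 = \sqrt{-9 + 6 + 2 \cdot 4} \cdot 26 = \sqrt{-9 + 6 + 8} \cdot 26 = \sqrt{5} \cdot 26 = 26 \sqrt{5}$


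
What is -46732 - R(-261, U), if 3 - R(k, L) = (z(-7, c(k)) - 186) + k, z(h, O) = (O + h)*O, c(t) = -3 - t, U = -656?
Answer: 17576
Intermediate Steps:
z(h, O) = O*(O + h)
R(k, L) = 189 - k - (-10 - k)*(-3 - k) (R(k, L) = 3 - (((-3 - k)*((-3 - k) - 7) - 186) + k) = 3 - (((-3 - k)*(-10 - k) - 186) + k) = 3 - (((-10 - k)*(-3 - k) - 186) + k) = 3 - ((-186 + (-10 - k)*(-3 - k)) + k) = 3 - (-186 + k + (-10 - k)*(-3 - k)) = 3 + (186 - k - (-10 - k)*(-3 - k)) = 189 - k - (-10 - k)*(-3 - k))
-46732 - R(-261, U) = -46732 - (159 - 1*(-261)**2 - 14*(-261)) = -46732 - (159 - 1*68121 + 3654) = -46732 - (159 - 68121 + 3654) = -46732 - 1*(-64308) = -46732 + 64308 = 17576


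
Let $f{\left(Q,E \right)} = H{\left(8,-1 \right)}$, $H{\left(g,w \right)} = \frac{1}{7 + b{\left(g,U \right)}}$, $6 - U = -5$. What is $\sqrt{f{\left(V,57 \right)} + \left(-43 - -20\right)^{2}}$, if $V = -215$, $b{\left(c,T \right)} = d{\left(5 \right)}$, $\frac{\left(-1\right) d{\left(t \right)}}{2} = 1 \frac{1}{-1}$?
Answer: $\frac{\sqrt{4762}}{3} \approx 23.002$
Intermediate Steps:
$d{\left(t \right)} = 2$ ($d{\left(t \right)} = - 2 \cdot 1 \frac{1}{-1} = - 2 \cdot 1 \left(-1\right) = \left(-2\right) \left(-1\right) = 2$)
$U = 11$ ($U = 6 - -5 = 6 + 5 = 11$)
$b{\left(c,T \right)} = 2$
$H{\left(g,w \right)} = \frac{1}{9}$ ($H{\left(g,w \right)} = \frac{1}{7 + 2} = \frac{1}{9}$)
$f{\left(Q,E \right)} = \frac{1}{9}$
$\sqrt{f{\left(V,57 \right)} + \left(-43 - -20\right)^{2}} = \sqrt{\frac{1}{9} + \left(-43 - -20\right)^{2}} = \sqrt{\frac{1}{9} + \left(-43 + \left(-23 + 43\right)\right)^{2}} = \sqrt{\frac{1}{9} + \left(-43 + 20\right)^{2}} = \sqrt{\frac{1}{9} + \left(-23\right)^{2}} = \sqrt{\frac{1}{9} + 529} = \sqrt{\frac{4762}{9}} = \frac{\sqrt{4762}}{3}$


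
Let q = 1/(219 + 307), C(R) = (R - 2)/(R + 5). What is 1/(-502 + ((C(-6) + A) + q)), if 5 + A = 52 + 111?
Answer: -526/176735 ≈ -0.0029762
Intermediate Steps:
C(R) = (-2 + R)/(5 + R)
A = 158 (A = -5 + (52 + 111) = -5 + 163 = 158)
q = 1/526 ≈ 0.0019011
1/(-502 + ((C(-6) + A) + q)) = 1/(-502 + (((-2 - 6)/(5 - 6) + 158) + 1/526)) = 1/(-502 + ((-8/(-1) + 158) + 1/526)) = 1/(-502 + ((-1*(-8) + 158) + 1/526)) = 1/(-502 + ((8 + 158) + 1/526)) = 1/(-502 + (166 + 1/526)) = 1/(-502 + 87317/526) = 1/(-176735/526) = -526/176735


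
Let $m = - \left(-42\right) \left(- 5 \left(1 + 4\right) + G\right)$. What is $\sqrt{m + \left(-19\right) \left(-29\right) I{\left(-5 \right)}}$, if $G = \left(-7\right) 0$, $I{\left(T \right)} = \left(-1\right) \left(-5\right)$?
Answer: $\sqrt{1705} \approx 41.292$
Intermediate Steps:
$I{\left(T \right)} = 5$
$G = 0$
$m = -1050$ ($m = - \left(-42\right) \left(- 5 \left(1 + 4\right) + 0\right) = - \left(-42\right) \left(\left(-5\right) 5 + 0\right) = - \left(-42\right) \left(-25 + 0\right) = - \left(-42\right) \left(-25\right) = \left(-1\right) 1050 = -1050$)
$\sqrt{m + \left(-19\right) \left(-29\right) I{\left(-5 \right)}} = \sqrt{-1050 + \left(-19\right) \left(-29\right) 5} = \sqrt{-1050 + 551 \cdot 5} = \sqrt{-1050 + 2755} = \sqrt{1705}$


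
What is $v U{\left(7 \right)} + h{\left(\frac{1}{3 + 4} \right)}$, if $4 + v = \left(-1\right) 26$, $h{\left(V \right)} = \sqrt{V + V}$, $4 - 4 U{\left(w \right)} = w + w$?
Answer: $75 + \frac{\sqrt{14}}{7} \approx 75.535$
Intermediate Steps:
$U{\left(w \right)} = 1 - \frac{w}{2}$ ($U{\left(w \right)} = 1 - \frac{w + w}{4} = 1 - \frac{2 w}{4} = 1 - \frac{w}{2}$)
$h{\left(V \right)} = \sqrt{2} \sqrt{V}$ ($h{\left(V \right)} = \sqrt{2 V} = \sqrt{2} \sqrt{V}$)
$v = -30$ ($v = -4 - 26 = -30$)
$v U{\left(7 \right)} + h{\left(\frac{1}{3 + 4} \right)} = - 30 \left(1 - \frac{7}{2}\right) + \sqrt{2} \sqrt{\frac{1}{3 + 4}} = - 30 \left(1 - \frac{7}{2}\right) + \sqrt{2} \sqrt{\frac{1}{7}} = \left(-30\right) \left(- \frac{5}{2}\right) + \frac{\sqrt{2}}{\sqrt{7}} = 75 + \sqrt{2} \frac{\sqrt{7}}{7} = 75 + \frac{\sqrt{14}}{7}$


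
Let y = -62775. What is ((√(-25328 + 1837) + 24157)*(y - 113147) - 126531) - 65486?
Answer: -4249939771 - 2286986*I*√139 ≈ -4.2499e+9 - 2.6963e+7*I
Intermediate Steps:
((√(-25328 + 1837) + 24157)*(y - 113147) - 126531) - 65486 = ((√(-25328 + 1837) + 24157)*(-62775 - 113147) - 126531) - 65486 = ((√(-23491) + 24157)*(-175922) - 126531) - 65486 = ((13*I*√139 + 24157)*(-175922) - 126531) - 65486 = ((24157 + 13*I*√139)*(-175922) - 126531) - 65486 = ((-4249747754 - 2286986*I*√139) - 126531) - 65486 = (-4249874285 - 2286986*I*√139) - 65486 = -4249939771 - 2286986*I*√139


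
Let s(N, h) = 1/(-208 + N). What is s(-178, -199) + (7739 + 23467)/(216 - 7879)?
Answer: -12053179/2957918 ≈ -4.0749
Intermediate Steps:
s(-178, -199) + (7739 + 23467)/(216 - 7879) = 1/(-208 - 178) + (7739 + 23467)/(216 - 7879) = 1/(-386) + 31206/(-7663) = -1/386 + 31206*(-1/7663) = -1/386 - 31206/7663 = -12053179/2957918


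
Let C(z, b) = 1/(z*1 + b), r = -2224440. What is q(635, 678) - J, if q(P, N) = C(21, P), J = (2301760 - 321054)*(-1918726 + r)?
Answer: 5383394303408577/656 ≈ 8.2064e+12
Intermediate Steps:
J = -8206393755196 (J = (2301760 - 321054)*(-1918726 - 2224440) = 1980706*(-4143166) = -8206393755196)
C(z, b) = 1/(b + z) (C(z, b) = 1/(z + b) = 1/(b + z))
q(P, N) = 1/(21 + P) (q(P, N) = 1/(P + 21) = 1/(21 + P))
q(635, 678) - J = 1/(21 + 635) - 1*(-8206393755196) = 1/656 + 8206393755196 = 5383394303408577/656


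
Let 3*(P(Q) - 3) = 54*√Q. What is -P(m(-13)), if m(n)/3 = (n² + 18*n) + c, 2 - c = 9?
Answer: -3 - 108*I*√6 ≈ -3.0 - 264.54*I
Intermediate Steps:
c = -7 (c = 2 - 1*9 = 2 - 9 = -7)
m(n) = -21 + 3*n² + 54*n (m(n) = 3*((n² + 18*n) - 7) = 3*(-7 + n² + 18*n) = -21 + 3*n² + 54*n)
P(Q) = 3 + 18*√Q (P(Q) = 3 + (54*√Q)/3 = 3 + 18*√Q)
-P(m(-13)) = -(3 + 18*√(-21 + 3*(-13)² + 54*(-13))) = -(3 + 18*√(-21 + 3*169 - 702)) = -(3 + 18*√(-21 + 507 - 702)) = -(3 + 18*√(-216)) = -(3 + 18*(6*I*√6)) = -(3 + 108*I*√6) = -3 - 108*I*√6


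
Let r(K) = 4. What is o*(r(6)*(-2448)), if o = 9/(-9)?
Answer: 9792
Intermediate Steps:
o = -1 (o = 9*(-⅑) = -1)
o*(r(6)*(-2448)) = -4*(-2448) = -1*(-9792) = 9792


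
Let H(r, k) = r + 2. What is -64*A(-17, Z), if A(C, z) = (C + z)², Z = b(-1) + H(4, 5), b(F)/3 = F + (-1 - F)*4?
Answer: -12544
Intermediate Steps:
H(r, k) = 2 + r
b(F) = -12 - 9*F (b(F) = 3*(F + (-1 - F)*4) = 3*(F + (-4 - 4*F)) = 3*(-4 - 3*F) = -12 - 9*F)
Z = 3 (Z = (-12 - 9*(-1)) + (2 + 4) = (-12 + 9) + 6 = -3 + 6 = 3)
-64*A(-17, Z) = -64*(-17 + 3)² = -64*(-14)² = -64*196 = -12544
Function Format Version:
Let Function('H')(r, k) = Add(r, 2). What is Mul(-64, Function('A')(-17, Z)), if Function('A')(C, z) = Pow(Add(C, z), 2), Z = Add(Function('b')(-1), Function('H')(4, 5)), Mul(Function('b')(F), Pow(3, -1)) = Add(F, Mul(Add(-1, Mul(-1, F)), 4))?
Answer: -12544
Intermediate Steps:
Function('H')(r, k) = Add(2, r)
Function('b')(F) = Add(-12, Mul(-9, F)) (Function('b')(F) = Mul(3, Add(F, Mul(Add(-1, Mul(-1, F)), 4))) = Mul(3, Add(F, Add(-4, Mul(-4, F)))) = Mul(3, Add(-4, Mul(-3, F))) = Add(-12, Mul(-9, F)))
Z = 3 (Z = Add(Add(-12, Mul(-9, -1)), Add(2, 4)) = Add(Add(-12, 9), 6) = Add(-3, 6) = 3)
Mul(-64, Function('A')(-17, Z)) = Mul(-64, Pow(Add(-17, 3), 2)) = Mul(-64, Pow(-14, 2)) = Mul(-64, 196) = -12544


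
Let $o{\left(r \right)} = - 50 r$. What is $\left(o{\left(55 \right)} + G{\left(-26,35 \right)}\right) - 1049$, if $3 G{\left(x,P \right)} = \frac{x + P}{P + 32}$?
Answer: $- \frac{254530}{67} \approx -3799.0$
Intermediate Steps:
$G{\left(x,P \right)} = \frac{P + x}{3 \left(32 + P\right)}$ ($G{\left(x,P \right)} = \frac{\left(x + P\right) \frac{1}{P + 32}}{3} = \frac{\left(P + x\right) \frac{1}{32 + P}}{3} = \frac{\frac{1}{32 + P} \left(P + x\right)}{3} = \frac{P + x}{3 \left(32 + P\right)}$)
$\left(o{\left(55 \right)} + G{\left(-26,35 \right)}\right) - 1049 = \left(\left(-50\right) 55 + \frac{35 - 26}{3 \left(32 + 35\right)}\right) - 1049 = \left(-2750 + \frac{1}{3} \cdot \frac{1}{67} \cdot 9\right) - 1049 = \left(-2750 + \frac{3}{67}\right) - 1049 = - \frac{184247}{67} - 1049 = - \frac{254530}{67}$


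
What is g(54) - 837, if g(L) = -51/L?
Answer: -15083/18 ≈ -837.94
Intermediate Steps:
g(54) - 837 = -51/54 - 837 = -51*1/54 - 837 = -17/18 - 837 = -15083/18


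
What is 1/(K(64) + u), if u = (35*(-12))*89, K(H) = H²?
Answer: -1/33284 ≈ -3.0044e-5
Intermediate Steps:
u = -37380 (u = -420*89 = -37380)
1/(K(64) + u) = 1/(64² - 37380) = 1/(4096 - 37380) = 1/(-33284) = -1/33284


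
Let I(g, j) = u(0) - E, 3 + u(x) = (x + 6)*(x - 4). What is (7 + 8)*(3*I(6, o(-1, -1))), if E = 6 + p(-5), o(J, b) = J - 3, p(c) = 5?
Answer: -1710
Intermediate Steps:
u(x) = -3 + (-4 + x)*(6 + x) (u(x) = -3 + (x + 6)*(x - 4) = -3 + (6 + x)*(-4 + x) = -3 + (-4 + x)*(6 + x))
o(J, b) = -3 + J
E = 11 (E = 6 + 5 = 11)
I(g, j) = -38 (I(g, j) = (-27 + 0**2 + 2*0) - 1*11 = (-27 + 0 + 0) - 11 = -27 - 11 = -38)
(7 + 8)*(3*I(6, o(-1, -1))) = (7 + 8)*(3*(-38)) = 15*(-114) = -1710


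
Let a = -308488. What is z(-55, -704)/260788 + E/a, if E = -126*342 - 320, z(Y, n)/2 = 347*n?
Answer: -792036957/457102094 ≈ -1.7327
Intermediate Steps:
z(Y, n) = 694*n (z(Y, n) = 2*(347*n) = 694*n)
E = -43412 (E = -43092 - 320 = -43412)
z(-55, -704)/260788 + E/a = (694*(-704))/260788 - 43412/(-308488) = -488576*1/260788 - 43412*(-1/308488) = -11104/5927 + 10853/77122 = -792036957/457102094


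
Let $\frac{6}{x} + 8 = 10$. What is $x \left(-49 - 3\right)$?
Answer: $-156$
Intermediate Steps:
$x = 3$ ($x = \frac{6}{-8 + 10} = \frac{6}{2} = 6 \cdot \frac{1}{2} = 3$)
$x \left(-49 - 3\right) = 3 \left(-49 - 3\right) = 3 \left(-52\right) = -156$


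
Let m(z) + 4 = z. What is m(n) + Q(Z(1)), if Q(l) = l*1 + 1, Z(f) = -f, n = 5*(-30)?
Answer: -154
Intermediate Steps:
n = -150
m(z) = -4 + z
Q(l) = 1 + l (Q(l) = l + 1 = 1 + l)
m(n) + Q(Z(1)) = (-4 - 150) + (1 - 1*1) = -154 + (1 - 1) = -154 + 0 = -154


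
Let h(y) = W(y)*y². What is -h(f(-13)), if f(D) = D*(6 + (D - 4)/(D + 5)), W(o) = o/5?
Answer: 120670225/512 ≈ 2.3568e+5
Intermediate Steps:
W(o) = o/5 (W(o) = o*(⅕) = o/5)
f(D) = D*(6 + (-4 + D)/(5 + D))
h(y) = y³/5 (h(y) = (y/5)*y² = y³/5)
-h(f(-13)) = -(-13*(26 + 7*(-13))/(5 - 13))³/5 = -(-13*(26 - 91)/(-8))³/5 = -(-13*(-⅛)*(-65))³/5 = -(-845/8)³/5 = -(-603351125)/(5*512) = -1*(-120670225/512) = 120670225/512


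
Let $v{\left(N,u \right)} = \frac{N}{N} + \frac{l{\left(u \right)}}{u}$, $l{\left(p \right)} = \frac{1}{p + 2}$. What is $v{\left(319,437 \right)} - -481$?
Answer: $\frac{92468327}{191843} \approx 482.0$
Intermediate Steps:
$l{\left(p \right)} = \frac{1}{2 + p}$
$v{\left(N,u \right)} = 1 + \frac{1}{u \left(2 + u\right)}$ ($v{\left(N,u \right)} = \frac{N}{N} + \frac{1}{\left(2 + u\right) u} = 1 + \frac{1}{u \left(2 + u\right)}$)
$v{\left(319,437 \right)} - -481 = \frac{1 + 437 \left(2 + 437\right)}{437 \left(2 + 437\right)} - -481 = \frac{1 + 437 \cdot 439}{437 \cdot 439} + 481 = \frac{1}{437} \cdot \frac{1}{439} \left(1 + 191843\right) + 481 = \frac{1}{437} \cdot \frac{1}{439} \cdot 191844 + 481 = \frac{191844}{191843} + 481 = \frac{92468327}{191843}$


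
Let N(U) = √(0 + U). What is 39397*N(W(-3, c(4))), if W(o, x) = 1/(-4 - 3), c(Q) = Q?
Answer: 39397*I*√7/7 ≈ 14891.0*I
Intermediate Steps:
W(o, x) = -⅐ (W(o, x) = 1/(-7) = -⅐)
N(U) = √U
39397*N(W(-3, c(4))) = 39397*√(-⅐) = 39397*(I*√7/7) = 39397*I*√7/7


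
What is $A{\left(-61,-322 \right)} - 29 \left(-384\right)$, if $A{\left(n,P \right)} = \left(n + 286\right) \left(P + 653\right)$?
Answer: $85611$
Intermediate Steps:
$A{\left(n,P \right)} = \left(286 + n\right) \left(653 + P\right)$
$A{\left(-61,-322 \right)} - 29 \left(-384\right) = \left(186758 + 286 \left(-322\right) + 653 \left(-61\right) - -19642\right) - 29 \left(-384\right) = \left(186758 - 92092 - 39833 + 19642\right) - -11136 = 74475 + 11136 = 85611$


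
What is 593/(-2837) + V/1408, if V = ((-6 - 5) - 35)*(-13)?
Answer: 430791/1997248 ≈ 0.21569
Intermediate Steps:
V = 598 (V = (-11 - 35)*(-13) = -46*(-13) = 598)
593/(-2837) + V/1408 = 593/(-2837) + 598/1408 = 593*(-1/2837) + 598*(1/1408) = -593/2837 + 299/704 = 430791/1997248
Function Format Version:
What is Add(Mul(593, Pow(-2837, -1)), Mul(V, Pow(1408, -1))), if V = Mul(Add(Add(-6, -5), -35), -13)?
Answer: Rational(430791, 1997248) ≈ 0.21569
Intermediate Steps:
V = 598 (V = Mul(Add(-11, -35), -13) = Mul(-46, -13) = 598)
Add(Mul(593, Pow(-2837, -1)), Mul(V, Pow(1408, -1))) = Add(Mul(593, Pow(-2837, -1)), Mul(598, Pow(1408, -1))) = Add(Mul(593, Rational(-1, 2837)), Mul(598, Rational(1, 1408))) = Add(Rational(-593, 2837), Rational(299, 704)) = Rational(430791, 1997248)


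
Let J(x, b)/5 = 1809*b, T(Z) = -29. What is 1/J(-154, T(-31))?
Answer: -1/262305 ≈ -3.8124e-6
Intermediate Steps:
J(x, b) = 9045*b (J(x, b) = 5*(1809*b) = 9045*b)
1/J(-154, T(-31)) = 1/(9045*(-29)) = 1/(-262305) = -1/262305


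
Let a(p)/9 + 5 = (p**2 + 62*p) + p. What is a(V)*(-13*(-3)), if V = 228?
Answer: 23286393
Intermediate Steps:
a(p) = -45 + 9*p**2 + 567*p (a(p) = -45 + 9*((p**2 + 62*p) + p) = -45 + 9*(p**2 + 63*p) = -45 + (9*p**2 + 567*p) = -45 + 9*p**2 + 567*p)
a(V)*(-13*(-3)) = (-45 + 9*228**2 + 567*228)*(-13*(-3)) = (-45 + 9*51984 + 129276)*39 = (-45 + 467856 + 129276)*39 = 597087*39 = 23286393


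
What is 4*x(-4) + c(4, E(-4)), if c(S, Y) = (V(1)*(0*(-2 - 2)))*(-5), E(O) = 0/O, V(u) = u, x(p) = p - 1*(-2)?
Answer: -8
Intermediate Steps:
x(p) = 2 + p (x(p) = p + 2 = 2 + p)
E(O) = 0
c(S, Y) = 0 (c(S, Y) = (1*(0*(-2 - 2)))*(-5) = (1*(0*(-4)))*(-5) = (1*0)*(-5) = 0*(-5) = 0)
4*x(-4) + c(4, E(-4)) = 4*(2 - 4) + 0 = 4*(-2) + 0 = -8 + 0 = -8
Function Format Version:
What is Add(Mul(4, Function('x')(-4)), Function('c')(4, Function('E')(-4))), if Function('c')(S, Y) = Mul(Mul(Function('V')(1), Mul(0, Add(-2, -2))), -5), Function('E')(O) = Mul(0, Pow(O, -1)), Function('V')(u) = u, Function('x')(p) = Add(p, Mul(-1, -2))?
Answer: -8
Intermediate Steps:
Function('x')(p) = Add(2, p) (Function('x')(p) = Add(p, 2) = Add(2, p))
Function('E')(O) = 0
Function('c')(S, Y) = 0 (Function('c')(S, Y) = Mul(Mul(1, Mul(0, Add(-2, -2))), -5) = Mul(Mul(1, Mul(0, -4)), -5) = Mul(Mul(1, 0), -5) = Mul(0, -5) = 0)
Add(Mul(4, Function('x')(-4)), Function('c')(4, Function('E')(-4))) = Add(Mul(4, Add(2, -4)), 0) = Add(Mul(4, -2), 0) = Add(-8, 0) = -8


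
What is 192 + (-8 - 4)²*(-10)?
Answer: -1248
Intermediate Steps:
192 + (-8 - 4)²*(-10) = 192 + (-12)²*(-10) = 192 + 144*(-10) = 192 - 1440 = -1248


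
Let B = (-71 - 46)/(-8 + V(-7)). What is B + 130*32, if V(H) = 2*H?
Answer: 91637/22 ≈ 4165.3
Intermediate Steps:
B = 117/22 (B = (-71 - 46)/(-8 + 2*(-7)) = -117/(-8 - 14) = -117/(-22) = -117*(-1/22) = 117/22 ≈ 5.3182)
B + 130*32 = 117/22 + 130*32 = 117/22 + 4160 = 91637/22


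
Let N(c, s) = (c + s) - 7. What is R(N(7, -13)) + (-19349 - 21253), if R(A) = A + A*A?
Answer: -40446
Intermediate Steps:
N(c, s) = -7 + c + s
R(A) = A + A²
R(N(7, -13)) + (-19349 - 21253) = (-7 + 7 - 13)*(1 + (-7 + 7 - 13)) + (-19349 - 21253) = -13*(1 - 13) - 40602 = -13*(-12) - 40602 = 156 - 40602 = -40446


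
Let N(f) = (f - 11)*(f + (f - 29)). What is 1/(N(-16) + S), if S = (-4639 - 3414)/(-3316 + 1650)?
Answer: 1666/2751955 ≈ 0.00060539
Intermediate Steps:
N(f) = (-29 + 2*f)*(-11 + f) (N(f) = (-11 + f)*(f + (-29 + f)) = (-11 + f)*(-29 + 2*f) = (-29 + 2*f)*(-11 + f))
S = 8053/1666 (S = -8053/(-1666) = -8053*(-1/1666) = 8053/1666 ≈ 4.8337)
1/(N(-16) + S) = 1/((319 - 51*(-16) + 2*(-16)**2) + 8053/1666) = 1/((319 + 816 + 2*256) + 8053/1666) = 1/((319 + 816 + 512) + 8053/1666) = 1/(1647 + 8053/1666) = 1/(2751955/1666) = 1666/2751955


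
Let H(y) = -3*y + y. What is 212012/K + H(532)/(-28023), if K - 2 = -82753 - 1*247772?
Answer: -5589535804/9262246029 ≈ -0.60348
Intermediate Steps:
H(y) = -2*y
K = -330523 (K = 2 + (-82753 - 1*247772) = 2 + (-82753 - 247772) = 2 - 330525 = -330523)
212012/K + H(532)/(-28023) = 212012/(-330523) - 2*532/(-28023) = 212012*(-1/330523) - 1064*(-1/28023) = -212012/330523 + 1064/28023 = -5589535804/9262246029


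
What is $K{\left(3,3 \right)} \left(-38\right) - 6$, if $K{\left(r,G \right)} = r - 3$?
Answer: $-6$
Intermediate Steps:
$K{\left(r,G \right)} = -3 + r$ ($K{\left(r,G \right)} = r - 3 = -3 + r$)
$K{\left(3,3 \right)} \left(-38\right) - 6 = \left(-3 + 3\right) \left(-38\right) - 6 = 0 \left(-38\right) - 6 = 0 - 6 = -6$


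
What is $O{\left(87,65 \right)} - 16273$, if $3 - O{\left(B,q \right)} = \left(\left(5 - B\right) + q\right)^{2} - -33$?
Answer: $-16592$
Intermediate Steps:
$O{\left(B,q \right)} = -30 - \left(5 + q - B\right)^{2}$ ($O{\left(B,q \right)} = 3 - \left(\left(\left(5 - B\right) + q\right)^{2} - -33\right) = 3 - \left(\left(5 + q - B\right)^{2} + 33\right) = 3 - \left(33 + \left(5 + q - B\right)^{2}\right) = -30 - \left(5 + q - B\right)^{2}$)
$O{\left(87,65 \right)} - 16273 = \left(-30 - \left(5 + 65 - 87\right)^{2}\right) - 16273 = \left(-30 - \left(-17\right)^{2}\right) - 16273 = \left(-30 - 289\right) - 16273 = -319 - 16273 = -16592$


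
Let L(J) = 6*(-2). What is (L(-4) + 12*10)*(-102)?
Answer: -11016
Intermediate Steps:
L(J) = -12
(L(-4) + 12*10)*(-102) = (-12 + 12*10)*(-102) = (-12 + 120)*(-102) = 108*(-102) = -11016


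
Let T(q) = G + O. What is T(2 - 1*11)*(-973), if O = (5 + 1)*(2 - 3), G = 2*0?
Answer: 5838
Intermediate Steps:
G = 0
O = -6 (O = 6*(-1) = -6)
T(q) = -6 (T(q) = 0 - 6 = -6)
T(2 - 1*11)*(-973) = -6*(-973) = 5838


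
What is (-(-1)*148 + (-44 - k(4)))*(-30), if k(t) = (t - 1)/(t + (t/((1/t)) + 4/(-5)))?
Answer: -49845/16 ≈ -3115.3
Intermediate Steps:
k(t) = (-1 + t)/(-4/5 + t + t**2) (k(t) = (-1 + t)/(t + (t/(1/t) + 4*(-1/5))) = (-1 + t)/(t + (t*t - 4/5)) = (-1 + t)/(t + (t**2 - 4/5)) = (-1 + t)/(t + (-4/5 + t**2)) = (-1 + t)/(-4/5 + t + t**2))
(-(-1)*148 + (-44 - k(4)))*(-30) = (-(-1)*148 + (-44 - 5*(-1 + 4)/(-4 + 5*4 + 5*4**2)))*(-30) = (-1*(-148) + (-44 - 5*3/(-4 + 20 + 5*16)))*(-30) = (148 + (-44 - 5*3/(-4 + 20 + 80)))*(-30) = (148 + (-44 - 5*3/96))*(-30) = (148 + (-44 - 1*5/32))*(-30) = (148 + (-44 - 5/32))*(-30) = (148 - 1413/32)*(-30) = (3323/32)*(-30) = -49845/16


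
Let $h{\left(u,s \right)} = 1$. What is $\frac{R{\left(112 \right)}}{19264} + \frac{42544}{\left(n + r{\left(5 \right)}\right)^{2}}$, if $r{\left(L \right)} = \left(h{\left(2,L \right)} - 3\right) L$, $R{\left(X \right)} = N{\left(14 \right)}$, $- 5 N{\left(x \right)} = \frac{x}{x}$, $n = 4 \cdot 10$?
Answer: $\frac{204891859}{4334400} \approx 47.271$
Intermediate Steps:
$n = 40$
$N{\left(x \right)} = - \frac{1}{5}$ ($N{\left(x \right)} = - \frac{x \frac{1}{x}}{5} = \left(- \frac{1}{5}\right) 1 = - \frac{1}{5}$)
$R{\left(X \right)} = - \frac{1}{5}$
$r{\left(L \right)} = - 2 L$ ($r{\left(L \right)} = \left(1 - 3\right) L = - 2 L$)
$\frac{R{\left(112 \right)}}{19264} + \frac{42544}{\left(n + r{\left(5 \right)}\right)^{2}} = - \frac{1}{5 \cdot 19264} + \frac{42544}{\left(40 - 10\right)^{2}} = \left(- \frac{1}{5}\right) \frac{1}{19264} + \frac{42544}{\left(40 - 10\right)^{2}} = - \frac{1}{96320} + \frac{42544}{30^{2}} = - \frac{1}{96320} + \frac{42544}{900} = - \frac{1}{96320} + 42544 \cdot \frac{1}{900} = - \frac{1}{96320} + \frac{10636}{225} = \frac{204891859}{4334400}$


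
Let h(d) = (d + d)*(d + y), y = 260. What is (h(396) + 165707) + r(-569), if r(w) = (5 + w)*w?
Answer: 1006175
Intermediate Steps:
h(d) = 2*d*(260 + d) (h(d) = (d + d)*(d + 260) = (2*d)*(260 + d) = 2*d*(260 + d))
r(w) = w*(5 + w)
(h(396) + 165707) + r(-569) = (2*396*(260 + 396) + 165707) - 569*(5 - 569) = (2*396*656 + 165707) - 569*(-564) = (519552 + 165707) + 320916 = 685259 + 320916 = 1006175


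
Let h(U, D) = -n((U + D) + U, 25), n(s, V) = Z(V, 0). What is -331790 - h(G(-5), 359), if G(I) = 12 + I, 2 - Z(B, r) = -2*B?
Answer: -331738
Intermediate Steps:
Z(B, r) = 2 + 2*B (Z(B, r) = 2 - (-2)*B = 2 + 2*B)
n(s, V) = 2 + 2*V
h(U, D) = -52 (h(U, D) = -(2 + 2*25) = -(2 + 50) = -1*52 = -52)
-331790 - h(G(-5), 359) = -331790 - 1*(-52) = -331790 + 52 = -331738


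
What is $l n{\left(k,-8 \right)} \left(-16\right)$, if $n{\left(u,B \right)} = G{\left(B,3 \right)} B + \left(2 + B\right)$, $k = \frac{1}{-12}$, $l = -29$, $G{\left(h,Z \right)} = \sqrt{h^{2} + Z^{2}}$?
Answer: $-2784 - 3712 \sqrt{73} \approx -34499.0$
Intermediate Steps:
$G{\left(h,Z \right)} = \sqrt{Z^{2} + h^{2}}$
$k = - \frac{1}{12} \approx -0.083333$
$n{\left(u,B \right)} = 2 + B + B \sqrt{9 + B^{2}}$ ($n{\left(u,B \right)} = \sqrt{3^{2} + B^{2}} B + \left(2 + B\right) = \sqrt{9 + B^{2}} B + \left(2 + B\right) = B \sqrt{9 + B^{2}} + \left(2 + B\right) = 2 + B + B \sqrt{9 + B^{2}}$)
$l n{\left(k,-8 \right)} \left(-16\right) = - 29 \left(2 - 8 - 8 \sqrt{9 + \left(-8\right)^{2}}\right) \left(-16\right) = - 29 \left(2 - 8 - 8 \sqrt{9 + 64}\right) \left(-16\right) = - 29 \left(2 - 8 - 8 \sqrt{73}\right) \left(-16\right) = - 29 \left(-6 - 8 \sqrt{73}\right) \left(-16\right) = \left(174 + 232 \sqrt{73}\right) \left(-16\right) = -2784 - 3712 \sqrt{73}$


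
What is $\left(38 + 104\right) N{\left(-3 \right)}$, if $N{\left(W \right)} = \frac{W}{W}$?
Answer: $142$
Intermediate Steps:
$N{\left(W \right)} = 1$
$\left(38 + 104\right) N{\left(-3 \right)} = \left(38 + 104\right) 1 = 142 \cdot 1 = 142$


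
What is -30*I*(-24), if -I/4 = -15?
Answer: 43200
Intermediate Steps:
I = 60 (I = -4*(-15) = 60)
-30*I*(-24) = -30*60*(-24) = -1800*(-24) = 43200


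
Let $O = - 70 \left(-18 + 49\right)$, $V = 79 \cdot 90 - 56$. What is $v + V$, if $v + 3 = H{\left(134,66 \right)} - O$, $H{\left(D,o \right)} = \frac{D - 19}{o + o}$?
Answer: $\frac{1217287}{132} \approx 9221.9$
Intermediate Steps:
$H{\left(D,o \right)} = \frac{-19 + D}{2 o}$
$V = 7054$ ($V = 7110 - 56 = 7054$)
$O = -2170$ ($O = \left(-70\right) 31 = -2170$)
$v = \frac{286159}{132}$ ($v = -3 + \left(\frac{-19 + 134}{2 \cdot 66} - -2170\right) = -3 + \left(\frac{1}{2} \cdot \frac{1}{66} \cdot 115 + 2170\right) = -3 + \left(\frac{115}{132} + 2170\right) = -3 + \frac{286555}{132} = \frac{286159}{132} \approx 2167.9$)
$v + V = \frac{286159}{132} + 7054 = \frac{1217287}{132}$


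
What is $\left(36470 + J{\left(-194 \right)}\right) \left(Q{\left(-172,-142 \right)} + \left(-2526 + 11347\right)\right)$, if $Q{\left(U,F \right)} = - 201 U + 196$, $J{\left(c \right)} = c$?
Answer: $1581234564$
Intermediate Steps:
$Q{\left(U,F \right)} = 196 - 201 U$
$\left(36470 + J{\left(-194 \right)}\right) \left(Q{\left(-172,-142 \right)} + \left(-2526 + 11347\right)\right) = \left(36470 - 194\right) \left(\left(196 - -34572\right) + \left(-2526 + 11347\right)\right) = 36276 \left(\left(196 + 34572\right) + 8821\right) = 36276 \left(34768 + 8821\right) = 36276 \cdot 43589 = 1581234564$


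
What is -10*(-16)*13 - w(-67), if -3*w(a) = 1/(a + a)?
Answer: 836159/402 ≈ 2080.0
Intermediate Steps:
w(a) = -1/(6*a) (w(a) = -1/(3*(a + a)) = -1/(2*a)/3 = -1/(6*a))
-10*(-16)*13 - w(-67) = -10*(-16)*13 - (-1)/(6*(-67)) = 160*13 - (-1)*(-1)/(6*67) = 2080 - 1*1/402 = 2080 - 1/402 = 836159/402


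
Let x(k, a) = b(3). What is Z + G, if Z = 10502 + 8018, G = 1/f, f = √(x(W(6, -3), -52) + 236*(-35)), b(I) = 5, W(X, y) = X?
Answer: 18520 - I*√8255/8255 ≈ 18520.0 - 0.011006*I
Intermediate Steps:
x(k, a) = 5
f = I*√8255 (f = √(5 + 236*(-35)) = √(5 - 8260) = √(-8255) = I*√8255 ≈ 90.857*I)
G = -I*√8255/8255 (G = 1/(I*√8255) = -I*√8255/8255 ≈ -0.011006*I)
Z = 18520
Z + G = 18520 - I*√8255/8255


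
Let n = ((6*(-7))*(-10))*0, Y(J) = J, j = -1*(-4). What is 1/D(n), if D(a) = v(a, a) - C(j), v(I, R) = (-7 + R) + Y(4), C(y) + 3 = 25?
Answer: -1/25 ≈ -0.040000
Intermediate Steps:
j = 4
C(y) = 22 (C(y) = -3 + 25 = 22)
v(I, R) = -3 + R (v(I, R) = (-7 + R) + 4 = -3 + R)
n = 0 (n = -42*(-10)*0 = 420*0 = 0)
D(a) = -25 + a (D(a) = (-3 + a) - 1*22 = (-3 + a) - 22 = -25 + a)
1/D(n) = 1/(-25 + 0) = 1/(-25) = -1/25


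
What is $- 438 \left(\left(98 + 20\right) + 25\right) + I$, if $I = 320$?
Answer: $-62314$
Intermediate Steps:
$- 438 \left(\left(98 + 20\right) + 25\right) + I = - 438 \left(\left(98 + 20\right) + 25\right) + 320 = - 438 \left(118 + 25\right) + 320 = \left(-438\right) 143 + 320 = -62634 + 320 = -62314$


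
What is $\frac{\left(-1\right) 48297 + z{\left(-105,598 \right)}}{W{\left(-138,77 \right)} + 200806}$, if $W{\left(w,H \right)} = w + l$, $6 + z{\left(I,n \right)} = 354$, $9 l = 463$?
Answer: $- \frac{39231}{164225} \approx -0.23889$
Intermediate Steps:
$l = \frac{463}{9}$ ($l = \frac{1}{9} \cdot 463 = \frac{463}{9} \approx 51.444$)
$z{\left(I,n \right)} = 348$ ($z{\left(I,n \right)} = -6 + 354 = 348$)
$W{\left(w,H \right)} = \frac{463}{9} + w$ ($W{\left(w,H \right)} = w + \frac{463}{9} = \frac{463}{9} + w$)
$\frac{\left(-1\right) 48297 + z{\left(-105,598 \right)}}{W{\left(-138,77 \right)} + 200806} = \frac{\left(-1\right) 48297 + 348}{\left(\frac{463}{9} - 138\right) + 200806} = \frac{-48297 + 348}{- \frac{779}{9} + 200806} = - \frac{47949}{\frac{1806475}{9}} = \left(-47949\right) \frac{9}{1806475} = - \frac{39231}{164225}$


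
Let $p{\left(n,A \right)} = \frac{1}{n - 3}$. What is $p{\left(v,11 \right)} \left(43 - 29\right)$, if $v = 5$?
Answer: $7$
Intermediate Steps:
$p{\left(n,A \right)} = \frac{1}{-3 + n}$
$p{\left(v,11 \right)} \left(43 - 29\right) = \frac{43 - 29}{-3 + 5} = \frac{1}{2} \cdot 14 = 7$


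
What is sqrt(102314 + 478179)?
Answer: sqrt(580493) ≈ 761.90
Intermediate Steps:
sqrt(102314 + 478179) = sqrt(580493)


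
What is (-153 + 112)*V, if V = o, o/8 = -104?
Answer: 34112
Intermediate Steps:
o = -832 (o = 8*(-104) = -832)
V = -832
(-153 + 112)*V = (-153 + 112)*(-832) = -41*(-832) = 34112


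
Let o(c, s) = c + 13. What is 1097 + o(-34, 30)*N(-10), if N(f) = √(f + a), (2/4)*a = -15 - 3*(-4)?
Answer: 1097 - 84*I ≈ 1097.0 - 84.0*I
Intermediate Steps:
a = -6 (a = 2*(-15 - 3*(-4)) = 2*(-15 + 12) = 2*(-3) = -6)
N(f) = √(-6 + f) (N(f) = √(f - 6) = √(-6 + f))
o(c, s) = 13 + c
1097 + o(-34, 30)*N(-10) = 1097 + (13 - 34)*√(-6 - 10) = 1097 - 84*I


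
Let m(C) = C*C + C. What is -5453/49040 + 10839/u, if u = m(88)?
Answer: 61104583/48010160 ≈ 1.2727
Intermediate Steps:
m(C) = C + C² (m(C) = C² + C = C + C²)
u = 7832 (u = 88*(1 + 88) = 88*89 = 7832)
-5453/49040 + 10839/u = -5453/49040 + 10839/7832 = 61104583/48010160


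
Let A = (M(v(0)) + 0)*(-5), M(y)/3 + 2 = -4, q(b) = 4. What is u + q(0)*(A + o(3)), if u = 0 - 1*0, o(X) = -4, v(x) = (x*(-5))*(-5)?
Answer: 344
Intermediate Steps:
v(x) = 25*x (v(x) = -5*x*(-5) = 25*x)
u = 0 (u = 0 + 0 = 0)
M(y) = -18 (M(y) = -6 + 3*(-4) = -6 - 12 = -18)
A = 90 (A = (-18 + 0)*(-5) = -18*(-5) = 90)
u + q(0)*(A + o(3)) = 0 + 4*(90 - 4) = 0 + 4*86 = 0 + 344 = 344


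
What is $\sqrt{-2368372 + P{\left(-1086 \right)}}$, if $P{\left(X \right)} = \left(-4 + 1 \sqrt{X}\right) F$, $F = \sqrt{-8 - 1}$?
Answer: $\sqrt{-2368372 + 3 i \left(-4 + i \sqrt{1086}\right)} \approx 0.004 - 1539.0 i$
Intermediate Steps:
$F = 3 i$ ($F = \sqrt{-9} = 3 i \approx 3.0 i$)
$P{\left(X \right)} = 3 i \left(-4 + \sqrt{X}\right)$ ($P{\left(X \right)} = \left(-4 + 1 \sqrt{X}\right) 3 i = \left(-4 + \sqrt{X}\right) 3 i = 3 i \left(-4 + \sqrt{X}\right)$)
$\sqrt{-2368372 + P{\left(-1086 \right)}} = \sqrt{-2368372 + 3 i \left(-4 + \sqrt{-1086}\right)} = \sqrt{-2368372 + 3 i \left(-4 + i \sqrt{1086}\right)}$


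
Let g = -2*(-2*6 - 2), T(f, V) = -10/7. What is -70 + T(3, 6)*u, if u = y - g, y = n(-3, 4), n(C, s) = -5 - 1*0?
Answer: -160/7 ≈ -22.857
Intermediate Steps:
n(C, s) = -5 (n(C, s) = -5 + 0 = -5)
T(f, V) = -10/7 (T(f, V) = -10*⅐ = -10/7)
y = -5
g = 28 (g = -2*(-12 - 2) = -2*(-14) = 28)
u = -33 (u = -5 - 1*28 = -5 - 28 = -33)
-70 + T(3, 6)*u = -70 - 10/7*(-33) = -70 + 330/7 = -160/7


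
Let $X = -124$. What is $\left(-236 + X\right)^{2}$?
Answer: $129600$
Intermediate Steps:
$\left(-236 + X\right)^{2} = \left(-236 - 124\right)^{2} = \left(-360\right)^{2} = 129600$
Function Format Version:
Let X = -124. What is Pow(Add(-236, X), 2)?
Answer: 129600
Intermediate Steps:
Pow(Add(-236, X), 2) = Pow(Add(-236, -124), 2) = Pow(-360, 2) = 129600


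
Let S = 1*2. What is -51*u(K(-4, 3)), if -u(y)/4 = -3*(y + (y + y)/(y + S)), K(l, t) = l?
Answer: 0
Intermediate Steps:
S = 2
u(y) = 12*y + 24*y/(2 + y) (u(y) = -(-12)*(y + (y + y)/(y + 2)) = -(-12)*(y + (2*y)/(2 + y)) = -(-12)*(y + 2*y/(2 + y)) = -4*(-3*y - 6*y/(2 + y)) = 12*y + 24*y/(2 + y))
-51*u(K(-4, 3)) = -612*(-4)*(4 - 4)/(2 - 4) = -612*(-4)*0/(-2) = -612*(-4)*(-1)*0/2 = -51*0 = 0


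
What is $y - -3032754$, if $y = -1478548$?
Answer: $1554206$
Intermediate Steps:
$y - -3032754 = -1478548 - -3032754 = -1478548 + 3032754 = 1554206$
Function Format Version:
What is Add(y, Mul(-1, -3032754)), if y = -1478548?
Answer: 1554206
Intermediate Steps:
Add(y, Mul(-1, -3032754)) = Add(-1478548, Mul(-1, -3032754)) = Add(-1478548, 3032754) = 1554206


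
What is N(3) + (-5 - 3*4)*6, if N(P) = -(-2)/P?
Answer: -304/3 ≈ -101.33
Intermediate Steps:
N(P) = 2/P
N(3) + (-5 - 3*4)*6 = 2/3 + (-5 - 3*4)*6 = 2*(⅓) + (-5 - 12)*6 = ⅔ - 17*6 = ⅔ - 102 = -304/3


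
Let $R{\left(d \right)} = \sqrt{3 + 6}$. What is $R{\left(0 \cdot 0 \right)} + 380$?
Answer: $383$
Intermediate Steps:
$R{\left(d \right)} = 3$ ($R{\left(d \right)} = \sqrt{9} = 3$)
$R{\left(0 \cdot 0 \right)} + 380 = 3 + 380 = 383$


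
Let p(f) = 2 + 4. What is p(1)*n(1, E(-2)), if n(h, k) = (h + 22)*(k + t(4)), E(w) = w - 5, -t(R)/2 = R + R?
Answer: -3174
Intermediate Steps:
t(R) = -4*R (t(R) = -2*(R + R) = -4*R)
E(w) = -5 + w
n(h, k) = (-16 + k)*(22 + h) (n(h, k) = (h + 22)*(k - 4*4) = (22 + h)*(k - 16) = (22 + h)*(-16 + k) = (-16 + k)*(22 + h))
p(f) = 6
p(1)*n(1, E(-2)) = 6*(-352 - 16*1 + 22*(-5 - 2) + 1*(-5 - 2)) = 6*(-352 - 16 + 22*(-7) + 1*(-7)) = 6*(-352 - 16 - 154 - 7) = 6*(-529) = -3174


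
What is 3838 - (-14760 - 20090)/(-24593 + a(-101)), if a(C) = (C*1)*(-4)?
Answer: 92802532/24189 ≈ 3836.6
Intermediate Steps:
a(C) = -4*C (a(C) = C*(-4) = -4*C)
3838 - (-14760 - 20090)/(-24593 + a(-101)) = 3838 - (-14760 - 20090)/(-24593 - 4*(-101)) = 3838 - (-34850)/(-24593 + 404) = 3838 - (-34850)/(-24189) = 3838 - (-34850)*(-1)/24189 = 3838 - 1*34850/24189 = 3838 - 34850/24189 = 92802532/24189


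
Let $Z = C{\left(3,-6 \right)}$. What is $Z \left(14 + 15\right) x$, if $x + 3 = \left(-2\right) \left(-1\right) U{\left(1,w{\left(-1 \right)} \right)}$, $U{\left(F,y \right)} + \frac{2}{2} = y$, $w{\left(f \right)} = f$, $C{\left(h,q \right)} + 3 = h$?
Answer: $0$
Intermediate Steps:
$C{\left(h,q \right)} = -3 + h$
$U{\left(F,y \right)} = -1 + y$
$Z = 0$ ($Z = -3 + 3 = 0$)
$x = -7$ ($x = -3 + \left(-2\right) \left(-1\right) \left(-1 - 1\right) = -3 + 2 \left(-2\right) = -3 - 4 = -7$)
$Z \left(14 + 15\right) x = 0 \left(14 + 15\right) \left(-7\right) = 0 \cdot 29 \left(-7\right) = 0 \left(-7\right) = 0$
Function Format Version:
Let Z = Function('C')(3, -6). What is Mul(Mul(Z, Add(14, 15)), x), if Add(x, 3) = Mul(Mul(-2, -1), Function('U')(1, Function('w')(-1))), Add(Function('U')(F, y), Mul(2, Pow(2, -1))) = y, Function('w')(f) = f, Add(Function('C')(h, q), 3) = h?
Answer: 0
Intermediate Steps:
Function('C')(h, q) = Add(-3, h)
Function('U')(F, y) = Add(-1, y)
Z = 0 (Z = Add(-3, 3) = 0)
x = -7 (x = Add(-3, Mul(Mul(-2, -1), Add(-1, -1))) = Add(-3, Mul(2, -2)) = Add(-3, -4) = -7)
Mul(Mul(Z, Add(14, 15)), x) = Mul(Mul(0, Add(14, 15)), -7) = Mul(Mul(0, 29), -7) = Mul(0, -7) = 0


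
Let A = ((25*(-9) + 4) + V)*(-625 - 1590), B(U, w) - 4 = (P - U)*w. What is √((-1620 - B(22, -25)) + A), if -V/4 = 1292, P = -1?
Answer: 2*√2983609 ≈ 3454.6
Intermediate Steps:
V = -5168 (V = -4*1292 = -5168)
B(U, w) = 4 + w*(-1 - U) (B(U, w) = 4 + (-1 - U)*w = 4 + w*(-1 - U))
A = 11936635 (A = ((25*(-9) + 4) - 5168)*(-625 - 1590) = ((-225 + 4) - 5168)*(-2215) = (-221 - 5168)*(-2215) = -5389*(-2215) = 11936635)
√((-1620 - B(22, -25)) + A) = √((-1620 - (4 - 1*(-25) - 1*22*(-25))) + 11936635) = √((-1620 - (4 + 25 + 550)) + 11936635) = √((-1620 - 1*579) + 11936635) = √((-1620 - 579) + 11936635) = √(-2199 + 11936635) = √11934436 = 2*√2983609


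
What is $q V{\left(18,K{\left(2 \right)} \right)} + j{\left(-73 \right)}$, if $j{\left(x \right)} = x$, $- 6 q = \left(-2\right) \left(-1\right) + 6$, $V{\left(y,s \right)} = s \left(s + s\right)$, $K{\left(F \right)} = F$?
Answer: $- \frac{251}{3} \approx -83.667$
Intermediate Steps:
$V{\left(y,s \right)} = 2 s^{2}$ ($V{\left(y,s \right)} = s 2 s = 2 s^{2}$)
$q = - \frac{4}{3}$ ($q = - \frac{\left(-2\right) \left(-1\right) + 6}{6} = - \frac{2 + 6}{6} = \left(- \frac{1}{6}\right) 8 = - \frac{4}{3} \approx -1.3333$)
$q V{\left(18,K{\left(2 \right)} \right)} + j{\left(-73 \right)} = - \frac{4 \cdot 2 \cdot 2^{2}}{3} - 73 = - \frac{4 \cdot 2 \cdot 4}{3} - 73 = \left(- \frac{4}{3}\right) 8 - 73 = - \frac{32}{3} - 73 = - \frac{251}{3}$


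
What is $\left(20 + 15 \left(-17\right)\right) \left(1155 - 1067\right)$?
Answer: $-20680$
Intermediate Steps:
$\left(20 + 15 \left(-17\right)\right) \left(1155 - 1067\right) = \left(20 - 255\right) 88 = \left(-235\right) 88 = -20680$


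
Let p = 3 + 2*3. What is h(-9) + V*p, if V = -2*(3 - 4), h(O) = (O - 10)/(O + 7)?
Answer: 55/2 ≈ 27.500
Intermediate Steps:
h(O) = (-10 + O)/(7 + O)
V = 2 (V = -2*(-1) = 2)
p = 9 (p = 3 + 6 = 9)
h(-9) + V*p = (-10 - 9)/(7 - 9) + 2*9 = -19/(-2) + 18 = -½*(-19) + 18 = 19/2 + 18 = 55/2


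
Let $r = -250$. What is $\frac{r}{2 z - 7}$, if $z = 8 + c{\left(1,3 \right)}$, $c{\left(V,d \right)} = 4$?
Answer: $- \frac{250}{17} \approx -14.706$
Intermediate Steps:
$z = 12$ ($z = 8 + 4 = 12$)
$\frac{r}{2 z - 7} = - \frac{250}{2 \cdot 12 - 7} = - \frac{250}{24 - 7} = - \frac{250}{17}$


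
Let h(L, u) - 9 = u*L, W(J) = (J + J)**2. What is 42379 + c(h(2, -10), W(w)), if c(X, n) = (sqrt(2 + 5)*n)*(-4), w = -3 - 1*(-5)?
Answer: 42379 - 64*sqrt(7) ≈ 42210.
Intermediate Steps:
w = 2 (w = -3 + 5 = 2)
W(J) = 4*J**2 (W(J) = (2*J)**2 = 4*J**2)
h(L, u) = 9 + L*u (h(L, u) = 9 + u*L = 9 + L*u)
c(X, n) = -4*n*sqrt(7) (c(X, n) = (sqrt(7)*n)*(-4) = (n*sqrt(7))*(-4) = -4*n*sqrt(7))
42379 + c(h(2, -10), W(w)) = 42379 - 4*4*2**2*sqrt(7) = 42379 - 4*4*4*sqrt(7) = 42379 - 4*16*sqrt(7) = 42379 - 64*sqrt(7)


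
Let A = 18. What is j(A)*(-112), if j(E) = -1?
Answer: 112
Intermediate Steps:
j(A)*(-112) = -1*(-112) = 112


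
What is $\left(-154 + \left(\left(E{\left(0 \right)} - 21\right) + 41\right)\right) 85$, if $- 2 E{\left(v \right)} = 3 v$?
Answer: $-11390$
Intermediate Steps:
$E{\left(v \right)} = - \frac{3 v}{2}$
$\left(-154 + \left(\left(E{\left(0 \right)} - 21\right) + 41\right)\right) 85 = \left(-154 + \left(\left(\left(- \frac{3}{2}\right) 0 - 21\right) + 41\right)\right) 85 = \left(-154 + \left(\left(0 - 21\right) + 41\right)\right) 85 = \left(-154 + \left(-21 + 41\right)\right) 85 = \left(-154 + 20\right) 85 = \left(-134\right) 85 = -11390$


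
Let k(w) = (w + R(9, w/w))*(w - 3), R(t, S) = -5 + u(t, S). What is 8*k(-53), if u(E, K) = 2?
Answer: 25088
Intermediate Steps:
R(t, S) = -3 (R(t, S) = -5 + 2 = -3)
k(w) = (-3 + w)² (k(w) = (w - 3)*(w - 3) = (-3 + w)*(-3 + w) = (-3 + w)²)
8*k(-53) = 8*(9 + (-53)² - 6*(-53)) = 8*(9 + 2809 + 318) = 8*3136 = 25088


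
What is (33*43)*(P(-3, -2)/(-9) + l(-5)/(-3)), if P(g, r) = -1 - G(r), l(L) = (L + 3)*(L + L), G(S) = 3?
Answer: -26488/3 ≈ -8829.3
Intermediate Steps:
l(L) = 2*L*(3 + L) (l(L) = (3 + L)*(2*L) = 2*L*(3 + L))
P(g, r) = -4 (P(g, r) = -1 - 1*3 = -1 - 3 = -4)
(33*43)*(P(-3, -2)/(-9) + l(-5)/(-3)) = (33*43)*(-4/(-9) + (2*(-5)*(3 - 5))/(-3)) = 1419*(-4*(-1/9) + (2*(-5)*(-2))*(-1/3)) = 1419*(4/9 + 20*(-1/3)) = 1419*(4/9 - 20/3) = 1419*(-56/9) = -26488/3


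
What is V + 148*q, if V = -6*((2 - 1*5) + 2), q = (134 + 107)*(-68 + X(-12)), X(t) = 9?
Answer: -2104406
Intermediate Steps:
q = -14219 (q = (134 + 107)*(-68 + 9) = 241*(-59) = -14219)
V = 6 (V = -6*((2 - 5) + 2) = -6*(-3 + 2) = -6*(-1) = 6)
V + 148*q = 6 + 148*(-14219) = 6 - 2104412 = -2104406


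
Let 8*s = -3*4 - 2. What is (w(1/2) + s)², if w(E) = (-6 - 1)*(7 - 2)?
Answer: 21609/16 ≈ 1350.6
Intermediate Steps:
s = -7/4 (s = (-3*4 - 2)/8 = (-12 - 2)/8 = (⅛)*(-14) = -7/4 ≈ -1.7500)
w(E) = -35 (w(E) = -7*5 = -35)
(w(1/2) + s)² = (-35 - 7/4)² = (-147/4)² = 21609/16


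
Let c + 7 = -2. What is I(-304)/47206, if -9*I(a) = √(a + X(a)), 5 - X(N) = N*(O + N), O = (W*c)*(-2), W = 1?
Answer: -I*√87243/424854 ≈ -0.00069522*I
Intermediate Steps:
c = -9 (c = -7 - 2 = -9)
O = 18 (O = (1*(-9))*(-2) = -9*(-2) = 18)
X(N) = 5 - N*(18 + N)
I(a) = -√(5 - a² - 17*a)/9 (I(a) = -√(a + (5 - a² - 18*a))/9 = -√(5 - a² - 17*a)/9)
I(-304)/47206 = -√(5 - 1*(-304)² - 17*(-304))/9/47206 = -√(5 - 1*92416 + 5168)/9*(1/47206) = -√(5 - 92416 + 5168)/9*(1/47206) = -I*√87243/9*(1/47206) = -I*√87243/424854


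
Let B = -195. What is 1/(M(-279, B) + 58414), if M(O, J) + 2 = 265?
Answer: 1/58677 ≈ 1.7042e-5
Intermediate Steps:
M(O, J) = 263 (M(O, J) = -2 + 265 = 263)
1/(M(-279, B) + 58414) = 1/(263 + 58414) = 1/58677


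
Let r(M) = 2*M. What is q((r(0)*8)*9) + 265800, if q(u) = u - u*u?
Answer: 265800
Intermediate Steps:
q(u) = u - u²
q((r(0)*8)*9) + 265800 = (((2*0)*8)*9)*(1 - (2*0)*8*9) + 265800 = ((0*8)*9)*(1 - 0*8*9) + 265800 = (0*9)*(1 - 0*9) + 265800 = 0*(1 - 1*0) + 265800 = 0*(1 + 0) + 265800 = 0*1 + 265800 = 0 + 265800 = 265800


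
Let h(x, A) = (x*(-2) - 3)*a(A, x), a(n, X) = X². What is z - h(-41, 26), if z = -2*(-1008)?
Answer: -130783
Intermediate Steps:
z = 2016
h(x, A) = x²*(-3 - 2*x) (h(x, A) = (x*(-2) - 3)*x² = (-2*x - 3)*x² = (-3 - 2*x)*x² = x²*(-3 - 2*x))
z - h(-41, 26) = 2016 - (-41)²*(-3 - 2*(-41)) = 2016 - 1681*(-3 + 82) = 2016 - 1681*79 = 2016 - 1*132799 = 2016 - 132799 = -130783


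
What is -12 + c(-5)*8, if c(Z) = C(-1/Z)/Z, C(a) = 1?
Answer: -68/5 ≈ -13.600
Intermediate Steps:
c(Z) = 1/Z
-12 + c(-5)*8 = -12 + 8/(-5) = -12 - 1/5*8 = -12 - 8/5 = -68/5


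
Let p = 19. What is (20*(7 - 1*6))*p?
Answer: 380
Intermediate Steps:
(20*(7 - 1*6))*p = (20*(7 - 1*6))*19 = (20*(7 - 6))*19 = (20*1)*19 = 20*19 = 380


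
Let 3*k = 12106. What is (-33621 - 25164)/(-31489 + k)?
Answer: 176355/82361 ≈ 2.1412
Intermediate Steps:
k = 12106/3 (k = (⅓)*12106 = 12106/3 ≈ 4035.3)
(-33621 - 25164)/(-31489 + k) = (-33621 - 25164)/(-31489 + 12106/3) = -58785/(-82361/3) = -58785*(-3/82361) = 176355/82361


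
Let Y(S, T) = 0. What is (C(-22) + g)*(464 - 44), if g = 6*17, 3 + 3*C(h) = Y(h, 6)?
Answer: 42420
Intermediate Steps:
C(h) = -1 (C(h) = -1 + (⅓)*0 = -1 + 0 = -1)
g = 102
(C(-22) + g)*(464 - 44) = (-1 + 102)*(464 - 44) = 101*420 = 42420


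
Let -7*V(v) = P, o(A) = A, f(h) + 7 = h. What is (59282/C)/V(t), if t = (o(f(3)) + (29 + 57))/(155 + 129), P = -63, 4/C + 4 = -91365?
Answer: -2708268529/18 ≈ -1.5046e+8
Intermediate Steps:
C = -4/91369 (C = 4/(-4 - 91365) = 4/(-91369) = 4*(-1/91369) = -4/91369 ≈ -4.3779e-5)
f(h) = -7 + h
t = 41/142 (t = ((-7 + 3) + (29 + 57))/(155 + 129) = (-4 + 86)/284 = 82*(1/284) = 41/142 ≈ 0.28873)
V(v) = 9 (V(v) = -⅐*(-63) = 9)
(59282/C)/V(t) = (59282/(-4/91369))/9 = (59282*(-91369/4))*(⅑) = -2708268529/2*⅑ = -2708268529/18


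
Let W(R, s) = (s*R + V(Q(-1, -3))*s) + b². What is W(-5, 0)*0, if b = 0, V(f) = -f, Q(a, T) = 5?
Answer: 0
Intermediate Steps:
W(R, s) = -5*s + R*s (W(R, s) = (s*R + (-1*5)*s) + 0² = (R*s - 5*s) + 0 = (-5*s + R*s) + 0 = -5*s + R*s)
W(-5, 0)*0 = (0*(-5 - 5))*0 = (0*(-10))*0 = 0*0 = 0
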